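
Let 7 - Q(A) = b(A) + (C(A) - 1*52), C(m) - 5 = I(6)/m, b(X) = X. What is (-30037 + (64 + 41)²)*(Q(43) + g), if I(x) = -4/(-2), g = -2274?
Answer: 1850076732/43 ≈ 4.3025e+7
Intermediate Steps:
I(x) = 2 (I(x) = -4*(-½) = 2)
C(m) = 5 + 2/m
Q(A) = 54 - A - 2/A (Q(A) = 7 - (A + ((5 + 2/A) - 1*52)) = 7 - (A + ((5 + 2/A) - 52)) = 7 - (A + (-47 + 2/A)) = 7 - (-47 + A + 2/A) = 7 + (47 - A - 2/A) = 54 - A - 2/A)
(-30037 + (64 + 41)²)*(Q(43) + g) = (-30037 + (64 + 41)²)*((54 - 1*43 - 2/43) - 2274) = (-30037 + 105²)*((54 - 43 - 2*1/43) - 2274) = (-30037 + 11025)*((54 - 43 - 2/43) - 2274) = -19012*(471/43 - 2274) = -19012*(-97311/43) = 1850076732/43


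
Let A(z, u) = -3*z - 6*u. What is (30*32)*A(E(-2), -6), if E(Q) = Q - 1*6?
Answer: 57600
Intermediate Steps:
E(Q) = -6 + Q (E(Q) = Q - 6 = -6 + Q)
A(z, u) = -6*u - 3*z
(30*32)*A(E(-2), -6) = (30*32)*(-6*(-6) - 3*(-6 - 2)) = 960*(36 - 3*(-8)) = 960*(36 + 24) = 960*60 = 57600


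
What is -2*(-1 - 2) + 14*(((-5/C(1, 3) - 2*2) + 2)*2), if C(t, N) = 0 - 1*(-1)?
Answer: -190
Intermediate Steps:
C(t, N) = 1 (C(t, N) = 0 + 1 = 1)
-2*(-1 - 2) + 14*(((-5/C(1, 3) - 2*2) + 2)*2) = -2*(-1 - 2) + 14*(((-5/1 - 2*2) + 2)*2) = -2*(-3) + 14*(((-5*1 - 4) + 2)*2) = 6 + 14*(((-5 - 4) + 2)*2) = 6 + 14*((-9 + 2)*2) = 6 + 14*(-7*2) = 6 + 14*(-14) = 6 - 196 = -190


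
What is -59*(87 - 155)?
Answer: 4012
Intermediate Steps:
-59*(87 - 155) = -59*(-68) = 4012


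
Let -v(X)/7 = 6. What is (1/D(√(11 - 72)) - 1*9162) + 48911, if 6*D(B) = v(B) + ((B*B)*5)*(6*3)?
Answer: 36648577/922 ≈ 39749.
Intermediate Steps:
v(X) = -42 (v(X) = -7*6 = -42)
D(B) = -7 + 15*B² (D(B) = (-42 + ((B*B)*5)*(6*3))/6 = (-42 + (B²*5)*18)/6 = (-42 + (5*B²)*18)/6 = (-42 + 90*B²)/6 = -7 + 15*B²)
(1/D(√(11 - 72)) - 1*9162) + 48911 = (1/(-7 + 15*(√(11 - 72))²) - 1*9162) + 48911 = (1/(-7 + 15*(√(-61))²) - 9162) + 48911 = (1/(-7 + 15*(I*√61)²) - 9162) + 48911 = (1/(-7 + 15*(-61)) - 9162) + 48911 = (1/(-7 - 915) - 9162) + 48911 = (1/(-922) - 9162) + 48911 = (-1/922 - 9162) + 48911 = -8447365/922 + 48911 = 36648577/922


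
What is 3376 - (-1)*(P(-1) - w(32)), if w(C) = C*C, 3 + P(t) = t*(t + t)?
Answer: 2351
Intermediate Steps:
P(t) = -3 + 2*t**2 (P(t) = -3 + t*(t + t) = -3 + t*(2*t) = -3 + 2*t**2)
w(C) = C**2
3376 - (-1)*(P(-1) - w(32)) = 3376 - (-1)*((-3 + 2*(-1)**2) - 1*32**2) = 3376 - (-1)*((-3 + 2*1) - 1*1024) = 3376 - (-1)*((-3 + 2) - 1024) = 3376 - (-1)*(-1 - 1024) = 3376 - (-1)*(-1025) = 3376 - 1*1025 = 3376 - 1025 = 2351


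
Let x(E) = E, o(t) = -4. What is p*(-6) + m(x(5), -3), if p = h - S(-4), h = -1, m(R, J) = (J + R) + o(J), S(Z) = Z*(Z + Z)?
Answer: 196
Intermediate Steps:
S(Z) = 2*Z² (S(Z) = Z*(2*Z) = 2*Z²)
m(R, J) = -4 + J + R (m(R, J) = (J + R) - 4 = -4 + J + R)
p = -33 (p = -1 - 2*(-4)² = -1 - 2*16 = -1 - 1*32 = -1 - 32 = -33)
p*(-6) + m(x(5), -3) = -33*(-6) + (-4 - 3 + 5) = 198 - 2 = 196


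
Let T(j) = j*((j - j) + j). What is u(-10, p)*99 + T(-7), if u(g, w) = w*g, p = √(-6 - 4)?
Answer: 49 - 990*I*√10 ≈ 49.0 - 3130.7*I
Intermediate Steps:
T(j) = j² (T(j) = j*(0 + j) = j*j = j²)
p = I*√10 (p = √(-10) = I*√10 ≈ 3.1623*I)
u(g, w) = g*w
u(-10, p)*99 + T(-7) = -10*I*√10*99 + (-7)² = -10*I*√10*99 + 49 = -990*I*√10 + 49 = 49 - 990*I*√10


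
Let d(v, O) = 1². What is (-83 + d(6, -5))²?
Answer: 6724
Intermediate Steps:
d(v, O) = 1
(-83 + d(6, -5))² = (-83 + 1)² = (-82)² = 6724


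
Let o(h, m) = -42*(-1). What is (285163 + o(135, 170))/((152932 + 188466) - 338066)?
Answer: 285205/3332 ≈ 85.596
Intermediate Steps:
o(h, m) = 42
(285163 + o(135, 170))/((152932 + 188466) - 338066) = (285163 + 42)/((152932 + 188466) - 338066) = 285205/(341398 - 338066) = 285205/3332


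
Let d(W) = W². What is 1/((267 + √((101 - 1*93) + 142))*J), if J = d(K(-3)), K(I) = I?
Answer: 89/213417 - 5*√6/640251 ≈ 0.00039789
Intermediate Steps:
J = 9 (J = (-3)² = 9)
1/((267 + √((101 - 1*93) + 142))*J) = 1/((267 + √((101 - 1*93) + 142))*9) = 1/((267 + √((101 - 93) + 142))*9) = 1/((267 + √(8 + 142))*9) = 1/((267 + √150)*9) = 1/((267 + 5*√6)*9) = 1/(2403 + 45*√6)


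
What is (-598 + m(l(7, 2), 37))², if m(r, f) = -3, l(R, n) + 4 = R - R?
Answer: 361201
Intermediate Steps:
l(R, n) = -4 (l(R, n) = -4 + (R - R) = -4 + 0 = -4)
(-598 + m(l(7, 2), 37))² = (-598 - 3)² = (-601)² = 361201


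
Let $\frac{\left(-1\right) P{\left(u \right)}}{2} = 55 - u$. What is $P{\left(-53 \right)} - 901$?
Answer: $-1117$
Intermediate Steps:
$P{\left(u \right)} = -110 + 2 u$ ($P{\left(u \right)} = - 2 \left(55 - u\right) = -110 + 2 u$)
$P{\left(-53 \right)} - 901 = \left(-110 + 2 \left(-53\right)\right) - 901 = \left(-110 - 106\right) - 901 = -216 - 901 = -1117$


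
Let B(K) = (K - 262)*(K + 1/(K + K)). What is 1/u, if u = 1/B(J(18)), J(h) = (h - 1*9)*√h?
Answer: 2917/2 - 382127*√2/54 ≈ -8549.1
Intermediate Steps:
J(h) = √h*(-9 + h) (J(h) = (h - 9)*√h = (-9 + h)*√h = √h*(-9 + h))
B(K) = (-262 + K)*(K + 1/(2*K))
u = 1/(2917/2 - 382127*√2/54) (u = 1/(½ + (√18*(-9 + 18))² - 262*√18*(-9 + 18) - 131*√2/(6*(-9 + 18))) = 1/(½ + ((3*√2)*9)² - 262*3*√2*9 - 131*√2/54) = 1/(½ + (27*√2)² - 7074*√2 - 131*√2/54) = 1/(½ + 1458 - 7074*√2 - 131*√2/54) = 1/(2917/2 - 382127*√2/54) ≈ -0.00011697)
1/u = 1/(-1458/97990781 - 7074*√2/97990781)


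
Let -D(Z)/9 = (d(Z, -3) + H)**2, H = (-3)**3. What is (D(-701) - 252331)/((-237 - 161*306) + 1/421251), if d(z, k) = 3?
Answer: 108478451265/20853188252 ≈ 5.2020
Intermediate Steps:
H = -27
D(Z) = -5184 (D(Z) = -9*(3 - 27)**2 = -9*(-24)**2 = -9*576 = -5184)
(D(-701) - 252331)/((-237 - 161*306) + 1/421251) = (-5184 - 252331)/((-237 - 161*306) + 1/421251) = -257515/((-237 - 49266) + 1/421251) = -257515/(-49503 + 1/421251) = -257515/(-20853188252/421251) = -257515*(-421251/20853188252) = 108478451265/20853188252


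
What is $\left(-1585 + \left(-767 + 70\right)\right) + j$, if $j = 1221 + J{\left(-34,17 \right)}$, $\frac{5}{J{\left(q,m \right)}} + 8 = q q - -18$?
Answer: $- \frac{1237121}{1166} \approx -1061.0$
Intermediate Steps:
$J{\left(q,m \right)} = \frac{5}{10 + q^{2}}$ ($J{\left(q,m \right)} = \frac{5}{-8 + \left(q q - -18\right)} = \frac{5}{-8 + \left(q^{2} + 18\right)} = \frac{5}{-8 + \left(18 + q^{2}\right)} = \frac{5}{10 + q^{2}}$)
$j = \frac{1423691}{1166}$ ($j = 1221 + \frac{5}{10 + \left(-34\right)^{2}} = 1221 + \frac{5}{10 + 1156} = 1221 + \frac{5}{1166} = \frac{1423691}{1166} \approx 1221.0$)
$\left(-1585 + \left(-767 + 70\right)\right) + j = \left(-1585 + \left(-767 + 70\right)\right) + \frac{1423691}{1166} = \left(-1585 - 697\right) + \frac{1423691}{1166} = -2282 + \frac{1423691}{1166} = - \frac{1237121}{1166}$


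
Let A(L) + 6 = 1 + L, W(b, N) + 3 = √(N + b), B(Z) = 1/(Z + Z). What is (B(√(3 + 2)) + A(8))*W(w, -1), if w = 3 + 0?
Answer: -(3 - √2)*(30 + √5)/10 ≈ -5.1120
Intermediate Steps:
w = 3
B(Z) = 1/(2*Z)
W(b, N) = -3 + √(N + b)
A(L) = -5 + L (A(L) = -6 + (1 + L) = -5 + L)
(B(√(3 + 2)) + A(8))*W(w, -1) = (1/(2*(√(3 + 2))) + (-5 + 8))*(-3 + √(-1 + 3)) = (1/(2*(√5)) + 3)*(-3 + √2) = ((√5/5)/2 + 3)*(-3 + √2) = (√5/10 + 3)*(-3 + √2) = (3 + √5/10)*(-3 + √2) = (-3 + √2)*(3 + √5/10)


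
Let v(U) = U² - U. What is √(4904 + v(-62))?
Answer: √8810 ≈ 93.862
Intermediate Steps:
√(4904 + v(-62)) = √(4904 - 62*(-1 - 62)) = √(4904 - 62*(-63)) = √(4904 + 3906) = √8810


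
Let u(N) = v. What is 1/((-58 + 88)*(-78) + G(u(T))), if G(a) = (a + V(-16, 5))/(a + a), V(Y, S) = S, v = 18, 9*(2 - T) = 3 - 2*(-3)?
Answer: -36/84217 ≈ -0.00042747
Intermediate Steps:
T = 1 (T = 2 - (3 - 2*(-3))/9 = 2 - (3 + 6)/9 = 2 - 1/9*9 = 2 - 1 = 1)
u(N) = 18
G(a) = (5 + a)/(2*a) (G(a) = (a + 5)/(a + a) = (5 + a)/((2*a)) = (5 + a)*(1/(2*a)) = (5 + a)/(2*a))
1/((-58 + 88)*(-78) + G(u(T))) = 1/((-58 + 88)*(-78) + (1/2)*(5 + 18)/18) = 1/(30*(-78) + (1/2)*(1/18)*23) = 1/(-2340 + 23/36) = 1/(-84217/36) = -36/84217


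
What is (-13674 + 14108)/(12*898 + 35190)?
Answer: 217/22983 ≈ 0.0094418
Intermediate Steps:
(-13674 + 14108)/(12*898 + 35190) = 434/(10776 + 35190) = 434/45966 = 434*(1/45966) = 217/22983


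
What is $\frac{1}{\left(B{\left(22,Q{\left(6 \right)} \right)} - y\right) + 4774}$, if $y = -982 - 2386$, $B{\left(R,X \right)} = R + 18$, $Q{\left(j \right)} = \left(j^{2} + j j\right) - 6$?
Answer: $\frac{1}{8182} \approx 0.00012222$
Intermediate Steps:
$Q{\left(j \right)} = -6 + 2 j^{2}$ ($Q{\left(j \right)} = \left(j^{2} + j^{2}\right) - 6 = 2 j^{2} - 6 = -6 + 2 j^{2}$)
$B{\left(R,X \right)} = 18 + R$
$y = -3368$
$\frac{1}{\left(B{\left(22,Q{\left(6 \right)} \right)} - y\right) + 4774} = \frac{1}{\left(\left(18 + 22\right) - -3368\right) + 4774} = \frac{1}{\left(40 + 3368\right) + 4774} = \frac{1}{3408 + 4774} = \frac{1}{8182}$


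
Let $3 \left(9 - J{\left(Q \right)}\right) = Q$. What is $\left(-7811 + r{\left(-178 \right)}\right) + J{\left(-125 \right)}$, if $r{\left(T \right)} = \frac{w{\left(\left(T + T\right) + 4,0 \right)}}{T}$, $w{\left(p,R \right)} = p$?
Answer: $- \frac{2071481}{267} \approx -7758.4$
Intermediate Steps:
$J{\left(Q \right)} = 9 - \frac{Q}{3}$
$r{\left(T \right)} = \frac{4 + 2 T}{T}$ ($r{\left(T \right)} = \frac{\left(T + T\right) + 4}{T} = \frac{2 T + 4}{T} = \frac{4 + 2 T}{T}$)
$\left(-7811 + r{\left(-178 \right)}\right) + J{\left(-125 \right)} = \left(-7811 + \left(2 + \frac{4}{-178}\right)\right) + \left(9 - - \frac{125}{3}\right) = \left(-7811 + \left(2 + 4 \left(- \frac{1}{178}\right)\right)\right) + \left(9 + \frac{125}{3}\right) = \left(-7811 + \left(2 - \frac{2}{89}\right)\right) + \frac{152}{3} = \left(-7811 + \frac{176}{89}\right) + \frac{152}{3} = - \frac{695003}{89} + \frac{152}{3} = - \frac{2071481}{267}$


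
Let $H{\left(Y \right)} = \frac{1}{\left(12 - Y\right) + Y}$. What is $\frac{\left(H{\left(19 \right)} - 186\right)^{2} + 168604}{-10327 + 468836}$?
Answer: $\frac{29256337}{66025296} \approx 0.44311$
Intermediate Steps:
$H{\left(Y \right)} = \frac{1}{12}$
$\frac{\left(H{\left(19 \right)} - 186\right)^{2} + 168604}{-10327 + 468836} = \frac{\left(\frac{1}{12} - 186\right)^{2} + 168604}{-10327 + 468836} = \frac{\left(- \frac{2231}{12}\right)^{2} + 168604}{458509} = \left(\frac{4977361}{144} + 168604\right) \frac{1}{458509} = \frac{29256337}{144} \cdot \frac{1}{458509} = \frac{29256337}{66025296}$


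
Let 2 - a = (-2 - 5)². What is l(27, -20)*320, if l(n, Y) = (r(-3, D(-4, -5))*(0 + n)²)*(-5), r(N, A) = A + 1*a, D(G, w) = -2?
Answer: 57153600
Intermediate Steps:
a = -47 (a = 2 - (-2 - 5)² = 2 - 1*(-7)² = 2 - 1*49 = 2 - 49 = -47)
r(N, A) = -47 + A (r(N, A) = A + 1*(-47) = A - 47 = -47 + A)
l(n, Y) = 245*n² (l(n, Y) = ((-47 - 2)*(0 + n)²)*(-5) = -49*n²*(-5) = 245*n²)
l(27, -20)*320 = (245*27²)*320 = (245*729)*320 = 178605*320 = 57153600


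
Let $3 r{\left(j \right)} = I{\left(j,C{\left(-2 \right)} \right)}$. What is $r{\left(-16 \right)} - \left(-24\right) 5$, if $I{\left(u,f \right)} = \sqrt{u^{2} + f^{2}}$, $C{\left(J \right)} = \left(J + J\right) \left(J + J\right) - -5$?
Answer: $120 + \frac{\sqrt{697}}{3} \approx 128.8$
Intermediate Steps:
$C{\left(J \right)} = 5 + 4 J^{2}$ ($C{\left(J \right)} = 2 J 2 J + 5 = 4 J^{2} + 5 = 5 + 4 J^{2}$)
$I{\left(u,f \right)} = \sqrt{f^{2} + u^{2}}$
$r{\left(j \right)} = \frac{\sqrt{441 + j^{2}}}{3}$ ($r{\left(j \right)} = \frac{\sqrt{\left(5 + 4 \left(-2\right)^{2}\right)^{2} + j^{2}}}{3} = \frac{\sqrt{\left(5 + 4 \cdot 4\right)^{2} + j^{2}}}{3} = \frac{\sqrt{\left(5 + 16\right)^{2} + j^{2}}}{3} = \frac{\sqrt{21^{2} + j^{2}}}{3} = \frac{\sqrt{441 + j^{2}}}{3}$)
$r{\left(-16 \right)} - \left(-24\right) 5 = \frac{\sqrt{441 + \left(-16\right)^{2}}}{3} - \left(-24\right) 5 = \frac{\sqrt{441 + 256}}{3} - -120 = \frac{\sqrt{697}}{3} + 120 = 120 + \frac{\sqrt{697}}{3}$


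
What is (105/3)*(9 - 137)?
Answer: -4480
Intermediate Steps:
(105/3)*(9 - 137) = (105*(1/3))*(-128) = 35*(-128) = -4480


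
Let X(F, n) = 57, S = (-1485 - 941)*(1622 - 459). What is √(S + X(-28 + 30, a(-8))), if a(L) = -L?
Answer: I*√2821381 ≈ 1679.7*I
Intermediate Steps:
S = -2821438 (S = -2426*1163 = -2821438)
√(S + X(-28 + 30, a(-8))) = √(-2821438 + 57) = √(-2821381) = I*√2821381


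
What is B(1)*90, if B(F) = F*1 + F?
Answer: 180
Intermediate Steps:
B(F) = 2*F (B(F) = F + F = 2*F)
B(1)*90 = (2*1)*90 = 2*90 = 180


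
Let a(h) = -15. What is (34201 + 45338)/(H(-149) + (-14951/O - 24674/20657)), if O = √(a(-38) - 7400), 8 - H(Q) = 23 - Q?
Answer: -245999690105977710/1075318140232261 - 3002604716405469*I*√7415/1075318140232261 ≈ -228.77 - 240.45*I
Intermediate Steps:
H(Q) = -15 + Q (H(Q) = 8 - (23 - Q) = 8 + (-23 + Q) = -15 + Q)
O = I*√7415 (O = √(-15 - 7400) = √(-7415) = I*√7415 ≈ 86.11*I)
(34201 + 45338)/(H(-149) + (-14951/O - 24674/20657)) = (34201 + 45338)/((-15 - 149) + (-14951*(-I*√7415/7415) - 24674/20657)) = 79539/(-164 + (-(-14951)*I*√7415/7415 - 24674*1/20657)) = 79539/(-164 + (14951*I*√7415/7415 - 1898/1589)) = 79539/(-164 + (-1898/1589 + 14951*I*√7415/7415)) = 79539/(-262494/1589 + 14951*I*√7415/7415)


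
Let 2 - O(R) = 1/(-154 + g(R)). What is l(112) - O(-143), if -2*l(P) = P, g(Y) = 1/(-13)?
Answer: -116187/2003 ≈ -58.006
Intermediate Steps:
g(Y) = -1/13
l(P) = -P/2
O(R) = 4019/2003 (O(R) = 2 - 1/(-154 - 1/13) = 2 - 1/(-2003/13) = 2 - 1*(-13/2003) = 2 + 13/2003 = 4019/2003)
l(112) - O(-143) = -1/2*112 - 1*4019/2003 = -56 - 4019/2003 = -116187/2003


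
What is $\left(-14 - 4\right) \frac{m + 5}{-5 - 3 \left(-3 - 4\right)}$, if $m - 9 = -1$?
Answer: $- \frac{117}{8} \approx -14.625$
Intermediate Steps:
$m = 8$ ($m = 9 - 1 = 8$)
$\left(-14 - 4\right) \frac{m + 5}{-5 - 3 \left(-3 - 4\right)} = \left(-14 - 4\right) \frac{8 + 5}{-5 - 3 \left(-3 - 4\right)} = - 18 \frac{13}{-5 - -21} = - 18 \frac{13}{-5 + 21} = - 18 \cdot \frac{13}{16} = - 18 \cdot 13 \cdot \frac{1}{16} = \left(-18\right) \frac{13}{16} = - \frac{117}{8}$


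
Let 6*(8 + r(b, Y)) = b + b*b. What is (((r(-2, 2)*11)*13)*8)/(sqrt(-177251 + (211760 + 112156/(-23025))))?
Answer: -131560*sqrt(731695421049)/2383372707 ≈ -47.217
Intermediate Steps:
r(b, Y) = -8 + b/6 + b**2/6 (r(b, Y) = -8 + (b + b*b)/6 = -8 + (b + b**2)/6 = -8 + (b/6 + b**2/6) = -8 + b/6 + b**2/6)
(((r(-2, 2)*11)*13)*8)/(sqrt(-177251 + (211760 + 112156/(-23025)))) = ((((-8 + (1/6)*(-2) + (1/6)*(-2)**2)*11)*13)*8)/(sqrt(-177251 + (211760 + 112156/(-23025)))) = ((((-8 - 1/3 + (1/6)*4)*11)*13)*8)/(sqrt(-177251 + (211760 + 112156*(-1/23025)))) = ((((-8 - 1/3 + 2/3)*11)*13)*8)/(sqrt(-177251 + (211760 - 112156/23025))) = ((-23/3*11*13)*8)/(sqrt(-177251 + 4875661844/23025)) = (-253/3*13*8)/(sqrt(794457569/23025)) = (-3289/3*8)/((sqrt(731695421049)/4605)) = -131560*sqrt(731695421049)/2383372707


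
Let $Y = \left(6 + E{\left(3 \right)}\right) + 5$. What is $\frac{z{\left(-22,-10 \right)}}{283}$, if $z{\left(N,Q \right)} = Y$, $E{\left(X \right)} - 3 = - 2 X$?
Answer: $\frac{8}{283} \approx 0.028269$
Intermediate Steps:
$E{\left(X \right)} = 3 - 2 X$
$Y = 8$ ($Y = \left(6 + \left(3 - 6\right)\right) + 5 = \left(6 - 3\right) + 5 = 3 + 5 = 8$)
$z{\left(N,Q \right)} = 8$
$\frac{z{\left(-22,-10 \right)}}{283} = \frac{8}{283}$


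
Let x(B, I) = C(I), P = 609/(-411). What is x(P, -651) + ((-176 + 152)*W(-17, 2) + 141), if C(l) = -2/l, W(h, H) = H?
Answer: 60545/651 ≈ 93.003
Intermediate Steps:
P = -203/137 (P = 609*(-1/411) = -203/137 ≈ -1.4818)
x(B, I) = -2/I
x(P, -651) + ((-176 + 152)*W(-17, 2) + 141) = -2/(-651) + ((-176 + 152)*2 + 141) = -2*(-1/651) + (-24*2 + 141) = 2/651 + (-48 + 141) = 2/651 + 93 = 60545/651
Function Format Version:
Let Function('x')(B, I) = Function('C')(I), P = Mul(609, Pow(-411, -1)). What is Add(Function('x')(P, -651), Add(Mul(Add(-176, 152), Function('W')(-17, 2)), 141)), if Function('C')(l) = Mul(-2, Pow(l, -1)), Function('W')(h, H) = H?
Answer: Rational(60545, 651) ≈ 93.003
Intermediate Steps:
P = Rational(-203, 137) (P = Mul(609, Rational(-1, 411)) = Rational(-203, 137) ≈ -1.4818)
Function('x')(B, I) = Mul(-2, Pow(I, -1))
Add(Function('x')(P, -651), Add(Mul(Add(-176, 152), Function('W')(-17, 2)), 141)) = Add(Mul(-2, Pow(-651, -1)), Add(Mul(Add(-176, 152), 2), 141)) = Add(Mul(-2, Rational(-1, 651)), Add(Mul(-24, 2), 141)) = Add(Rational(2, 651), Add(-48, 141)) = Add(Rational(2, 651), 93) = Rational(60545, 651)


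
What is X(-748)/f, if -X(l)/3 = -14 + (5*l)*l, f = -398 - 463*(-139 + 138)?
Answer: -8392518/65 ≈ -1.2912e+5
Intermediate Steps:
f = 65 (f = -398 - 463*(-1) = -398 + 463 = 65)
X(l) = 42 - 15*l² (X(l) = -3*(-14 + (5*l)*l) = -3*(-14 + 5*l²) = 42 - 15*l²)
X(-748)/f = (42 - 15*(-748)²)/65 = (42 - 15*559504)*(1/65) = (42 - 8392560)*(1/65) = -8392518*1/65 = -8392518/65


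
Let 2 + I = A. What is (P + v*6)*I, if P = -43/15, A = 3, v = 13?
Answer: 1127/15 ≈ 75.133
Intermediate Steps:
P = -43/15 (P = -43*1/15 = -43/15 ≈ -2.8667)
I = 1 (I = -2 + 3 = 1)
(P + v*6)*I = (-43/15 + 13*6)*1 = (-43/15 + 78)*1 = (1127/15)*1 = 1127/15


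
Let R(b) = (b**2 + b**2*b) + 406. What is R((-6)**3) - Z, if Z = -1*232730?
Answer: -9797904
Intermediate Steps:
R(b) = 406 + b**2 + b**3 (R(b) = (b**2 + b**3) + 406 = 406 + b**2 + b**3)
Z = -232730
R((-6)**3) - Z = (406 + ((-6)**3)**2 + ((-6)**3)**3) - 1*(-232730) = (406 + (-216)**2 + (-216)**3) + 232730 = (406 + 46656 - 10077696) + 232730 = -10030634 + 232730 = -9797904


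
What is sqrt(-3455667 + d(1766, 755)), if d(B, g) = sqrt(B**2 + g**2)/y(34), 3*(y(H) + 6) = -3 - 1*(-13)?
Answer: sqrt(-55290672 - 6*sqrt(3688781))/4 ≈ 1859.1*I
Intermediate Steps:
y(H) = -8/3 (y(H) = -6 + (-3 - 1*(-13))/3 = -6 + (-3 + 13)/3 = -6 + (1/3)*10 = -6 + 10/3 = -8/3)
d(B, g) = -3*sqrt(B**2 + g**2)/8 (d(B, g) = sqrt(B**2 + g**2)/(-8/3) = sqrt(B**2 + g**2)*(-3/8) = -3*sqrt(B**2 + g**2)/8)
sqrt(-3455667 + d(1766, 755)) = sqrt(-3455667 - 3*sqrt(1766**2 + 755**2)/8) = sqrt(-3455667 - 3*sqrt(3118756 + 570025)/8) = sqrt(-3455667 - 3*sqrt(3688781)/8)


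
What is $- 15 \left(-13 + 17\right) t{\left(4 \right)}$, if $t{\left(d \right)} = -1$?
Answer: $60$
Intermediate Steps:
$- 15 \left(-13 + 17\right) t{\left(4 \right)} = - 15 \left(-13 + 17\right) \left(-1\right) = \left(-15\right) 4 \left(-1\right) = \left(-60\right) \left(-1\right) = 60$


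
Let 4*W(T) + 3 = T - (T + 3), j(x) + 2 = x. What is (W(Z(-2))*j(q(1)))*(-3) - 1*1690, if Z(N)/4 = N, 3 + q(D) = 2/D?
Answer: -3407/2 ≈ -1703.5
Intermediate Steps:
q(D) = -3 + 2/D
j(x) = -2 + x
Z(N) = 4*N
W(T) = -3/2 (W(T) = -¾ + (T - (T + 3))/4 = -¾ + (T - (3 + T))/4 = -¾ + (T + (-3 - T))/4 = -¾ + (¼)*(-3) = -¾ - ¾ = -3/2)
(W(Z(-2))*j(q(1)))*(-3) - 1*1690 = -3*(-2 + (-3 + 2/1))/2*(-3) - 1*1690 = -3*(-2 + (-3 + 2*1))/2*(-3) - 1690 = -3*(-2 + (-3 + 2))/2*(-3) - 1690 = -3*(-2 - 1)/2*(-3) - 1690 = -3/2*(-3)*(-3) - 1690 = (9/2)*(-3) - 1690 = -27/2 - 1690 = -3407/2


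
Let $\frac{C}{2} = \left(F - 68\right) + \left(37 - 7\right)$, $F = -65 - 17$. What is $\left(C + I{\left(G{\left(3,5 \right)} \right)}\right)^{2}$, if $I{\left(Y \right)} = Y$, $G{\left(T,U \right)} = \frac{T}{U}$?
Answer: $\frac{1432809}{25} \approx 57312.0$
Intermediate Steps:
$F = -82$ ($F = -65 - 17 = -82$)
$C = -240$ ($C = 2 \left(\left(-82 - 68\right) + \left(37 - 7\right)\right) = 2 \left(-150 + 30\right) = 2 \left(-120\right) = -240$)
$\left(C + I{\left(G{\left(3,5 \right)} \right)}\right)^{2} = \left(-240 + \frac{3}{5}\right)^{2} = \left(- \frac{1197}{5}\right)^{2} = \frac{1432809}{25}$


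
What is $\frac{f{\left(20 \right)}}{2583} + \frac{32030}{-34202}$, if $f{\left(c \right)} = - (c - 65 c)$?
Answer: $- \frac{2782495}{6310269} \approx -0.44095$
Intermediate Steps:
$f{\left(c \right)} = 64 c$ ($f{\left(c \right)} = - \left(-64\right) c = 64 c$)
$\frac{f{\left(20 \right)}}{2583} + \frac{32030}{-34202} = \frac{64 \cdot 20}{2583} + \frac{32030}{-34202} = 1280 \cdot \frac{1}{2583} + 32030 \left(- \frac{1}{34202}\right) = \frac{1280}{2583} - \frac{16015}{17101} = - \frac{2782495}{6310269}$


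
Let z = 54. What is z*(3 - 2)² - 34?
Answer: 20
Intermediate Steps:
z*(3 - 2)² - 34 = 54*(3 - 2)² - 34 = 54*1² - 34 = 54*1 - 34 = 54 - 34 = 20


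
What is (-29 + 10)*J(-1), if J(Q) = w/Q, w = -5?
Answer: -95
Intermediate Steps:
J(Q) = -5/Q
(-29 + 10)*J(-1) = (-29 + 10)*(-5/(-1)) = -(-95)*(-1) = -19*5 = -95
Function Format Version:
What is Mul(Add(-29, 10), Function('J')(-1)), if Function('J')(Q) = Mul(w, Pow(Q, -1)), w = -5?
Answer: -95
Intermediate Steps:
Function('J')(Q) = Mul(-5, Pow(Q, -1))
Mul(Add(-29, 10), Function('J')(-1)) = Mul(Add(-29, 10), Mul(-5, Pow(-1, -1))) = Mul(-19, Mul(-5, -1)) = Mul(-19, 5) = -95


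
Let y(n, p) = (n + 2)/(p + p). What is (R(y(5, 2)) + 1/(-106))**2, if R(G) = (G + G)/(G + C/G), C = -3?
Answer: 107889769/11236 ≈ 9602.2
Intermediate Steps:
y(n, p) = (2 + n)/(2*p) (y(n, p) = (2 + n)/((2*p)) = (2 + n)*(1/(2*p)) = (2 + n)/(2*p))
R(G) = 2*G/(G - 3/G) (R(G) = (G + G)/(G - 3/G) = (2*G)/(G - 3/G) = 2*G/(G - 3/G))
(R(y(5, 2)) + 1/(-106))**2 = (2*((1/2)*(2 + 5)/2)**2/(-3 + ((1/2)*(2 + 5)/2)**2) + 1/(-106))**2 = (2*((1/2)*(1/2)*7)**2/(-3 + ((1/2)*(1/2)*7)**2) - 1/106)**2 = (2*(7/4)**2/(-3 + (7/4)**2) - 1/106)**2 = (2*(49/16)/(-3 + 49/16) - 1/106)**2 = (2*(49/16)/(1/16) - 1/106)**2 = (2*(49/16)*16 - 1/106)**2 = (98 - 1/106)**2 = (10387/106)**2 = 107889769/11236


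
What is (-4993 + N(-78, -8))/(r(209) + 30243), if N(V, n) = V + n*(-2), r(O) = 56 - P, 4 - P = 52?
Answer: -5055/30347 ≈ -0.16657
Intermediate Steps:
P = -48 (P = 4 - 1*52 = 4 - 52 = -48)
r(O) = 104 (r(O) = 56 - 1*(-48) = 56 + 48 = 104)
N(V, n) = V - 2*n
(-4993 + N(-78, -8))/(r(209) + 30243) = (-4993 + (-78 - 2*(-8)))/(104 + 30243) = (-4993 + (-78 + 16))/30347 = (-4993 - 62)*(1/30347) = -5055*1/30347 = -5055/30347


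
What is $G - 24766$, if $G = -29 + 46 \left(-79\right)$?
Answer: $-28429$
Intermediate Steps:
$G = -3663$ ($G = -29 - 3634 = -3663$)
$G - 24766 = -3663 - 24766 = -28429$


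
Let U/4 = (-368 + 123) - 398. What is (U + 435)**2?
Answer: 4566769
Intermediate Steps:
U = -2572 (U = 4*((-368 + 123) - 398) = 4*(-245 - 398) = 4*(-643) = -2572)
(U + 435)**2 = (-2572 + 435)**2 = (-2137)**2 = 4566769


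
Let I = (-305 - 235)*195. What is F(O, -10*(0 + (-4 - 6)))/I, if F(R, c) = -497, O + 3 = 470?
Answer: 497/105300 ≈ 0.0047198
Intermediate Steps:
O = 467 (O = -3 + 470 = 467)
I = -105300 (I = -540*195 = -105300)
F(O, -10*(0 + (-4 - 6)))/I = -497/(-105300) = -497*(-1/105300) = 497/105300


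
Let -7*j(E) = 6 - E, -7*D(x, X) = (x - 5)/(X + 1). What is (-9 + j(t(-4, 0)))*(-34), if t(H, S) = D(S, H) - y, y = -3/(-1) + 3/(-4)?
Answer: 102085/294 ≈ 347.23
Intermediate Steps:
D(x, X) = -(-5 + x)/(7*(1 + X)) (D(x, X) = -(x - 5)/(7*(X + 1)) = -(-5 + x)/(7*(1 + X)))
y = 9/4 (y = -3*(-1) + 3*(-¼) = 3 - ¾ = 9/4 ≈ 2.2500)
t(H, S) = -9/4 + (5 - S)/(7*(1 + H)) (t(H, S) = (5 - S)/(7*(1 + H)) - 1*9/4 = (5 - S)/(7*(1 + H)) - 9/4 = -9/4 + (5 - S)/(7*(1 + H)))
j(E) = -6/7 + E/7 (j(E) = -(6 - E)/7 = -6/7 + E/7)
(-9 + j(t(-4, 0)))*(-34) = (-9 + (-6/7 + ((-43 - 63*(-4) - 4*0)/(28*(1 - 4)))/7))*(-34) = (-9 + (-6/7 + ((1/28)*(-43 + 252 + 0)/(-3))/7))*(-34) = (-9 + (-6/7 + ((1/28)*(-⅓)*209)/7))*(-34) = (-9 + (-6/7 + (⅐)*(-209/84)))*(-34) = (-9 + (-6/7 - 209/588))*(-34) = (-9 - 713/588)*(-34) = -6005/588*(-34) = 102085/294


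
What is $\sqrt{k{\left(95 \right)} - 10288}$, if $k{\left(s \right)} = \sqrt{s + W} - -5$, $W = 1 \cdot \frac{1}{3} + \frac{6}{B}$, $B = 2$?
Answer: $\frac{\sqrt{-92547 + 3 \sqrt{885}}}{3} \approx 101.36 i$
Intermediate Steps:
$W = \frac{10}{3}$ ($W = 1 \cdot \frac{1}{3} + \frac{6}{2} = 1 \cdot \frac{1}{3} + 6 \cdot \frac{1}{2} = \frac{1}{3} + 3 = \frac{10}{3} \approx 3.3333$)
$k{\left(s \right)} = 5 + \sqrt{\frac{10}{3} + s}$ ($k{\left(s \right)} = \sqrt{s + \frac{10}{3}} - -5 = \sqrt{\frac{10}{3} + s} + 5 = 5 + \sqrt{\frac{10}{3} + s}$)
$\sqrt{k{\left(95 \right)} - 10288} = \sqrt{\left(5 + \frac{\sqrt{30 + 9 \cdot 95}}{3}\right) - 10288} = \sqrt{\left(5 + \frac{\sqrt{30 + 855}}{3}\right) - 10288} = \sqrt{\left(5 + \frac{\sqrt{885}}{3}\right) - 10288} = \sqrt{-10283 + \frac{\sqrt{885}}{3}}$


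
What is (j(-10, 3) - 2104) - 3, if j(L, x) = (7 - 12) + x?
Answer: -2109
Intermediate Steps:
j(L, x) = -5 + x
(j(-10, 3) - 2104) - 3 = ((-5 + 3) - 2104) - 3 = (-2 - 2104) - 3 = -2106 - 3 = -2109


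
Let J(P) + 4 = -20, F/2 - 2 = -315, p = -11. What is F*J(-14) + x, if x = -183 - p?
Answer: 14852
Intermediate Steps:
F = -626 (F = 4 + 2*(-315) = 4 - 630 = -626)
J(P) = -24 (J(P) = -4 - 20 = -24)
x = -172 (x = -183 - 1*(-11) = -183 + 11 = -172)
F*J(-14) + x = -626*(-24) - 172 = 15024 - 172 = 14852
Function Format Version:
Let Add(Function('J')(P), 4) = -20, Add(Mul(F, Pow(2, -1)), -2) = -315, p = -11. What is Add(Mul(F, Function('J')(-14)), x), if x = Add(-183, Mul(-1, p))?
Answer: 14852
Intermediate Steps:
F = -626 (F = Add(4, Mul(2, -315)) = Add(4, -630) = -626)
Function('J')(P) = -24 (Function('J')(P) = Add(-4, -20) = -24)
x = -172 (x = Add(-183, Mul(-1, -11)) = Add(-183, 11) = -172)
Add(Mul(F, Function('J')(-14)), x) = Add(Mul(-626, -24), -172) = Add(15024, -172) = 14852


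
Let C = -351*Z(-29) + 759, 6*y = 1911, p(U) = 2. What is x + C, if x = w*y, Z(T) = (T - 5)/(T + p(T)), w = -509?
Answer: -323599/2 ≈ -1.6180e+5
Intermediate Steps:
Z(T) = (-5 + T)/(2 + T) (Z(T) = (T - 5)/(T + 2) = (-5 + T)/(2 + T))
y = 637/2 (y = (⅙)*1911 = 637/2 ≈ 318.50)
x = -324233/2 (x = -509*637/2 = -324233/2 ≈ -1.6212e+5)
C = 317 (C = -351*(-5 - 29)/(2 - 29) + 759 = -351*(-34)/(-27) + 759 = -(-13)*(-34) + 759 = -351*34/27 + 759 = -442 + 759 = 317)
x + C = -324233/2 + 317 = -323599/2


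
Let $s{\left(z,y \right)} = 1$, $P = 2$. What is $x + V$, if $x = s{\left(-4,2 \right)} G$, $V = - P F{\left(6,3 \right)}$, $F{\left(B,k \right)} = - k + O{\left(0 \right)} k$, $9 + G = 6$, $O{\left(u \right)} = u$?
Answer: $3$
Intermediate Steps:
$G = -3$ ($G = -9 + 6 = -3$)
$F{\left(B,k \right)} = - k$ ($F{\left(B,k \right)} = - k + 0 k = - k + 0 = - k$)
$V = 6$ ($V = \left(-1\right) 2 \left(\left(-1\right) 3\right) = \left(-2\right) \left(-3\right) = 6$)
$x = -3$ ($x = 1 \left(-3\right) = -3$)
$x + V = -3 + 6 = 3$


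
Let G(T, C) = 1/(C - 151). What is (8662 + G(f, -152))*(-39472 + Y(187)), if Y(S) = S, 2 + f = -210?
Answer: -34368940575/101 ≈ -3.4029e+8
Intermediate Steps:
f = -212 (f = -2 - 210 = -212)
G(T, C) = 1/(-151 + C)
(8662 + G(f, -152))*(-39472 + Y(187)) = (8662 + 1/(-151 - 152))*(-39472 + 187) = (8662 + 1/(-303))*(-39285) = (8662 - 1/303)*(-39285) = (2624585/303)*(-39285) = -34368940575/101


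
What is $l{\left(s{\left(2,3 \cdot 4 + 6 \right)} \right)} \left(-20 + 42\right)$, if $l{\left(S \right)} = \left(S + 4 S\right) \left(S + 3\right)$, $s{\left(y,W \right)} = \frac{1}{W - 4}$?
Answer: $\frac{2365}{98} \approx 24.133$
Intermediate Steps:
$s{\left(y,W \right)} = \frac{1}{-4 + W}$
$l{\left(S \right)} = 5 S \left(3 + S\right)$
$l{\left(s{\left(2,3 \cdot 4 + 6 \right)} \right)} \left(-20 + 42\right) = \frac{5 \left(3 + \frac{1}{-4 + \left(3 \cdot 4 + 6\right)}\right)}{-4 + \left(3 \cdot 4 + 6\right)} \left(-20 + 42\right) = \frac{5 \left(3 + \frac{1}{-4 + \left(12 + 6\right)}\right)}{-4 + \left(12 + 6\right)} 22 = \frac{5 \left(3 + \frac{1}{-4 + 18}\right)}{-4 + 18} \cdot 22 = \frac{5 \left(3 + \frac{1}{14}\right)}{14} \cdot 22 = 5 \cdot \frac{1}{14} \left(3 + \frac{1}{14}\right) 22 = 5 \cdot \frac{1}{14} \cdot \frac{43}{14} \cdot 22 = \frac{215}{196} \cdot 22 = \frac{2365}{98}$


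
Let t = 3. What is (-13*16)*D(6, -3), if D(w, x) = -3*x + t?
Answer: -2496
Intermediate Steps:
D(w, x) = 3 - 3*x (D(w, x) = -3*x + 3 = 3 - 3*x)
(-13*16)*D(6, -3) = (-13*16)*(3 - 3*(-3)) = -208*(3 + 9) = -208*12 = -2496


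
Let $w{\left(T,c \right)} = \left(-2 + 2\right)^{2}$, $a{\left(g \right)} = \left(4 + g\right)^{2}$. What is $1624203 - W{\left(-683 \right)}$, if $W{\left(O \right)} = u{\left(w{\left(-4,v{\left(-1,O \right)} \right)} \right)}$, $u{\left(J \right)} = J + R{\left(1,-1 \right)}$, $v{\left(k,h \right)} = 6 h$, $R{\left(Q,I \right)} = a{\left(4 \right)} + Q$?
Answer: $1624138$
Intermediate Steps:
$R{\left(Q,I \right)} = 64 + Q$ ($R{\left(Q,I \right)} = \left(4 + 4\right)^{2} + Q = 8^{2} + Q = 64 + Q$)
$w{\left(T,c \right)} = 0$ ($w{\left(T,c \right)} = 0^{2} = 0$)
$u{\left(J \right)} = 65 + J$ ($u{\left(J \right)} = J + \left(64 + 1\right) = J + 65 = 65 + J$)
$W{\left(O \right)} = 65$ ($W{\left(O \right)} = 65 + 0 = 65$)
$1624203 - W{\left(-683 \right)} = 1624203 - 65 = 1624138$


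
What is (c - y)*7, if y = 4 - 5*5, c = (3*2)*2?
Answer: 231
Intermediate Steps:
c = 12 (c = 6*2 = 12)
y = -21 (y = 4 - 25 = -21)
(c - y)*7 = (12 - 1*(-21))*7 = (12 + 21)*7 = 33*7 = 231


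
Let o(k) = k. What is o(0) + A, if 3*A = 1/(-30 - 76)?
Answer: -1/318 ≈ -0.0031447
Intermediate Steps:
A = -1/318 (A = 1/(3*(-30 - 76)) = (1/3)/(-106) = (1/3)*(-1/106) = -1/318 ≈ -0.0031447)
o(0) + A = 0 - 1/318 = -1/318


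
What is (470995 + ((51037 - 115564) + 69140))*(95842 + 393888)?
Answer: 232919505840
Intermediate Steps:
(470995 + ((51037 - 115564) + 69140))*(95842 + 393888) = (470995 + (-64527 + 69140))*489730 = (470995 + 4613)*489730 = 475608*489730 = 232919505840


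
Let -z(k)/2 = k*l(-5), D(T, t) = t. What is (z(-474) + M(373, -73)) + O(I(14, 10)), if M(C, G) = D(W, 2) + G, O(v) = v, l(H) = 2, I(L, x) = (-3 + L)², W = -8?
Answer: 1946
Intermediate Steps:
M(C, G) = 2 + G
z(k) = -4*k (z(k) = -2*k*2 = -4*k)
(z(-474) + M(373, -73)) + O(I(14, 10)) = (-4*(-474) + (2 - 73)) + (-3 + 14)² = (1896 - 71) + 11² = 1825 + 121 = 1946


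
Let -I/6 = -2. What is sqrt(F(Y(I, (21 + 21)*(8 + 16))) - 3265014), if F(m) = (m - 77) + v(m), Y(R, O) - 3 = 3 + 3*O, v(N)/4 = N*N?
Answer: sqrt(33461539) ≈ 5784.6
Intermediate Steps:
v(N) = 4*N**2 (v(N) = 4*(N*N) = 4*N**2)
I = 12 (I = -6*(-2) = 12)
Y(R, O) = 6 + 3*O (Y(R, O) = 3 + (3 + 3*O) = 6 + 3*O)
F(m) = -77 + m + 4*m**2 (F(m) = (m - 77) + 4*m**2 = (-77 + m) + 4*m**2 = -77 + m + 4*m**2)
sqrt(F(Y(I, (21 + 21)*(8 + 16))) - 3265014) = sqrt((-77 + (6 + 3*((21 + 21)*(8 + 16))) + 4*(6 + 3*((21 + 21)*(8 + 16)))**2) - 3265014) = sqrt((-77 + (6 + 3*(42*24)) + 4*(6 + 3*(42*24))**2) - 3265014) = sqrt((-77 + (6 + 3*1008) + 4*(6 + 3*1008)**2) - 3265014) = sqrt((-77 + (6 + 3024) + 4*(6 + 3024)**2) - 3265014) = sqrt((-77 + 3030 + 4*3030**2) - 3265014) = sqrt((-77 + 3030 + 4*9180900) - 3265014) = sqrt((-77 + 3030 + 36723600) - 3265014) = sqrt(36726553 - 3265014) = sqrt(33461539)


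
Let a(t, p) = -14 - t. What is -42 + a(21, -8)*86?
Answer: -3052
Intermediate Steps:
-42 + a(21, -8)*86 = -42 + (-14 - 1*21)*86 = -42 + (-14 - 21)*86 = -42 - 35*86 = -42 - 3010 = -3052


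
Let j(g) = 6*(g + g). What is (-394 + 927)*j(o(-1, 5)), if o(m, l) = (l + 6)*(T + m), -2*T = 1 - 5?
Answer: 70356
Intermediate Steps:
T = 2 (T = -(1 - 5)/2 = -½*(-4) = 2)
o(m, l) = (2 + m)*(6 + l) (o(m, l) = (l + 6)*(2 + m) = (6 + l)*(2 + m) = (2 + m)*(6 + l))
j(g) = 12*g (j(g) = 6*(2*g) = 12*g)
(-394 + 927)*j(o(-1, 5)) = (-394 + 927)*(12*(12 + 2*5 + 6*(-1) + 5*(-1))) = 533*(12*(12 + 10 - 6 - 5)) = 533*(12*11) = 533*132 = 70356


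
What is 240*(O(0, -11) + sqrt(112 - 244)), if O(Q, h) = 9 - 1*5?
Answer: 960 + 480*I*sqrt(33) ≈ 960.0 + 2757.4*I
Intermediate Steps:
O(Q, h) = 4 (O(Q, h) = 9 - 5 = 4)
240*(O(0, -11) + sqrt(112 - 244)) = 240*(4 + sqrt(112 - 244)) = 240*(4 + sqrt(-132)) = 240*(4 + 2*I*sqrt(33)) = 960 + 480*I*sqrt(33)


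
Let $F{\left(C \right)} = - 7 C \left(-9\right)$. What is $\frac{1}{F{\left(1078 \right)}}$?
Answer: $\frac{1}{67914} \approx 1.4725 \cdot 10^{-5}$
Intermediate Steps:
$F{\left(C \right)} = 63 C$
$\frac{1}{F{\left(1078 \right)}} = \frac{1}{63 \cdot 1078} = \frac{1}{67914}$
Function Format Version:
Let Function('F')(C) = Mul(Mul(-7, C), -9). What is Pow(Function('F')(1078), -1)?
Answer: Rational(1, 67914) ≈ 1.4725e-5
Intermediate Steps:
Function('F')(C) = Mul(63, C)
Pow(Function('F')(1078), -1) = Pow(Mul(63, 1078), -1) = Pow(67914, -1) = Rational(1, 67914)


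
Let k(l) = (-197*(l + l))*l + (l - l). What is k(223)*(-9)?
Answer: 176339034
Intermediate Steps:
k(l) = -394*l² (k(l) = (-394*l)*l + 0 = -394*l² + 0 = -394*l²)
k(223)*(-9) = -394*223²*(-9) = -394*49729*(-9) = -19593226*(-9) = 176339034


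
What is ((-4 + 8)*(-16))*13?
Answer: -832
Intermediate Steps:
((-4 + 8)*(-16))*13 = (4*(-16))*13 = -64*13 = -832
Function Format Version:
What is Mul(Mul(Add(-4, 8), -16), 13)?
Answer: -832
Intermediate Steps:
Mul(Mul(Add(-4, 8), -16), 13) = Mul(Mul(4, -16), 13) = Mul(-64, 13) = -832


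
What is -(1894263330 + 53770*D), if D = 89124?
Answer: -6686460810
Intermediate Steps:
-(1894263330 + 53770*D) = -53770/(1/(89124 + 35229)) = -53770/(1/124353) = -53770/1/124353 = -53770*124353 = -6686460810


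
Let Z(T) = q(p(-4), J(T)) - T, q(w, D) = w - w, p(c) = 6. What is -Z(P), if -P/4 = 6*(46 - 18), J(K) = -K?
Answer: -672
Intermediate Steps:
P = -672 (P = -24*(46 - 18) = -24*28 = -4*168 = -672)
q(w, D) = 0
Z(T) = -T (Z(T) = 0 - T = -T)
-Z(P) = -(-1)*(-672) = -1*672 = -672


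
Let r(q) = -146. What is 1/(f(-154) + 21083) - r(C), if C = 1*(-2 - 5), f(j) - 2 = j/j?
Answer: 3078557/21086 ≈ 146.00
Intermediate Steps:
f(j) = 3 (f(j) = 2 + j/j = 2 + 1 = 3)
C = -7 (C = 1*(-7) = -7)
1/(f(-154) + 21083) - r(C) = 1/(3 + 21083) - 1*(-146) = 1/21086 + 146 = 3078557/21086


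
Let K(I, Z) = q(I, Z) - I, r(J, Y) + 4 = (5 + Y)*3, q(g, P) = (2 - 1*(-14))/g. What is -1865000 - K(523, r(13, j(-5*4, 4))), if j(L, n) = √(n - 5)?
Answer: -975121487/523 ≈ -1.8645e+6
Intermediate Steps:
q(g, P) = 16/g (q(g, P) = (2 + 14)/g = 16/g)
j(L, n) = √(-5 + n)
r(J, Y) = 11 + 3*Y (r(J, Y) = -4 + (5 + Y)*3 = -4 + (15 + 3*Y) = 11 + 3*Y)
K(I, Z) = -I + 16/I (K(I, Z) = 16/I - I = -I + 16/I)
-1865000 - K(523, r(13, j(-5*4, 4))) = -1865000 - (-1*523 + 16/523) = -1865000 - (-523 + 16*(1/523)) = -1865000 - (-523 + 16/523) = -1865000 - 1*(-273513/523) = -1865000 + 273513/523 = -975121487/523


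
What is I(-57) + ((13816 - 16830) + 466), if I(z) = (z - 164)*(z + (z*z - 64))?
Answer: -693836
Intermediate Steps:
I(z) = (-164 + z)*(-64 + z + z²) (I(z) = (-164 + z)*(z + (z² - 64)) = (-164 + z)*(z + (-64 + z²)) = (-164 + z)*(-64 + z + z²))
I(-57) + ((13816 - 16830) + 466) = (10496 + (-57)³ - 228*(-57) - 163*(-57)²) + ((13816 - 16830) + 466) = (10496 - 185193 + 12996 - 163*3249) + (-3014 + 466) = (10496 - 185193 + 12996 - 529587) - 2548 = -691288 - 2548 = -693836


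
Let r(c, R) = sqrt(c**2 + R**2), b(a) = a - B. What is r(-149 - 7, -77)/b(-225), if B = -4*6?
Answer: -sqrt(30265)/201 ≈ -0.86551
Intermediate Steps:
B = -24
b(a) = 24 + a (b(a) = a - 1*(-24) = a + 24 = 24 + a)
r(c, R) = sqrt(R**2 + c**2)
r(-149 - 7, -77)/b(-225) = sqrt((-77)**2 + (-149 - 7)**2)/(24 - 225) = sqrt(5929 + (-156)**2)/(-201) = sqrt(5929 + 24336)*(-1/201) = sqrt(30265)*(-1/201) = -sqrt(30265)/201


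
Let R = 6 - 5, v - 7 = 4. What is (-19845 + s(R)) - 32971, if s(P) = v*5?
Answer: -52761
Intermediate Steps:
v = 11 (v = 7 + 4 = 11)
R = 1
s(P) = 55 (s(P) = 11*5 = 55)
(-19845 + s(R)) - 32971 = (-19845 + 55) - 32971 = -19790 - 32971 = -52761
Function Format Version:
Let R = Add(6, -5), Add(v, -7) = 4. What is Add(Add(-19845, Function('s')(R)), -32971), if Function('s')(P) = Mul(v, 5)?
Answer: -52761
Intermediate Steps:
v = 11 (v = Add(7, 4) = 11)
R = 1
Function('s')(P) = 55 (Function('s')(P) = Mul(11, 5) = 55)
Add(Add(-19845, Function('s')(R)), -32971) = Add(Add(-19845, 55), -32971) = Add(-19790, -32971) = -52761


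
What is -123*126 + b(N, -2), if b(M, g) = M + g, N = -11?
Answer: -15511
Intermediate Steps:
-123*126 + b(N, -2) = -123*126 + (-11 - 2) = -15498 - 13 = -15511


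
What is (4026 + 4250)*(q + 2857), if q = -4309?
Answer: -12016752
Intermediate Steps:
(4026 + 4250)*(q + 2857) = (4026 + 4250)*(-4309 + 2857) = 8276*(-1452) = -12016752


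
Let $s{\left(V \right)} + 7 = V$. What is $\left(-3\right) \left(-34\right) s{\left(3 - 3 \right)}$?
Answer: $-714$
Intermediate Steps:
$s{\left(V \right)} = -7 + V$
$\left(-3\right) \left(-34\right) s{\left(3 - 3 \right)} = \left(-3\right) \left(-34\right) \left(-7 + \left(3 - 3\right)\right) = 102 \left(-7 + \left(3 - 3\right)\right) = 102 \left(-7 + 0\right) = 102 \left(-7\right) = -714$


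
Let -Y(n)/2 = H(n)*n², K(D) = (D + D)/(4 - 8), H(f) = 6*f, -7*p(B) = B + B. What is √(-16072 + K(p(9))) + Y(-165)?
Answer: 53905500 + I*√787465/7 ≈ 5.3905e+7 + 126.77*I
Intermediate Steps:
p(B) = -2*B/7 (p(B) = -(B + B)/7 = -2*B/7)
K(D) = -D/2 (K(D) = (2*D)/(-4) = (2*D)*(-¼) = -D/2)
Y(n) = -12*n³ (Y(n) = -2*6*n*n² = -12*n³)
√(-16072 + K(p(9))) + Y(-165) = √(-16072 - (-1)*9/7) - 12*(-165)³ = √(-16072 - ½*(-18/7)) - 12*(-4492125) = √(-16072 + 9/7) + 53905500 = √(-112495/7) + 53905500 = I*√787465/7 + 53905500 = 53905500 + I*√787465/7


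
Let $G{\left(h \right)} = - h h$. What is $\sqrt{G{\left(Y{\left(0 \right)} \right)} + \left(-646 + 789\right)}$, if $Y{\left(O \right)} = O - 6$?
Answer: $\sqrt{107} \approx 10.344$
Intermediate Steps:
$Y{\left(O \right)} = -6 + O$
$G{\left(h \right)} = - h^{2}$
$\sqrt{G{\left(Y{\left(0 \right)} \right)} + \left(-646 + 789\right)} = \sqrt{- \left(-6 + 0\right)^{2} + \left(-646 + 789\right)} = \sqrt{- \left(-6\right)^{2} + 143} = \sqrt{\left(-1\right) 36 + 143} = \sqrt{-36 + 143} = \sqrt{107}$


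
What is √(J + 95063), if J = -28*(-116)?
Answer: √98311 ≈ 313.55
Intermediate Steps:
J = 3248
√(J + 95063) = √(3248 + 95063) = √98311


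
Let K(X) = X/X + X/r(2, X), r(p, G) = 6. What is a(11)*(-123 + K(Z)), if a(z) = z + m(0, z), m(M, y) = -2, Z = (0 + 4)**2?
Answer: -1074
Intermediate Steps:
Z = 16 (Z = 4**2 = 16)
a(z) = -2 + z (a(z) = z - 2 = -2 + z)
K(X) = 1 + X/6 (K(X) = X/X + X/6 = 1 + X*(1/6) = 1 + X/6)
a(11)*(-123 + K(Z)) = (-2 + 11)*(-123 + (1 + (1/6)*16)) = 9*(-123 + (1 + 8/3)) = 9*(-123 + 11/3) = 9*(-358/3) = -1074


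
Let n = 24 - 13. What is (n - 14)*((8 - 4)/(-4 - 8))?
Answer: 1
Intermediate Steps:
n = 11
(n - 14)*((8 - 4)/(-4 - 8)) = (11 - 14)*((8 - 4)/(-4 - 8)) = -12/(-12) = -12*(-1)/12 = -3*(-⅓) = 1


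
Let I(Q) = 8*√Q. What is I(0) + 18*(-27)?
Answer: -486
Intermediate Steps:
I(0) + 18*(-27) = 8*√0 + 18*(-27) = 8*0 - 486 = 0 - 486 = -486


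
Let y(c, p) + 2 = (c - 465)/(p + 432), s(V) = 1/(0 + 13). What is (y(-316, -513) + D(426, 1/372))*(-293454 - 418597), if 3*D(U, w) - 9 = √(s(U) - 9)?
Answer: -613787962/81 - 1424102*I*√377/39 ≈ -7.5776e+6 - 7.09e+5*I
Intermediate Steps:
s(V) = 1/13
y(c, p) = -2 + (-465 + c)/(432 + p) (y(c, p) = -2 + (c - 465)/(p + 432) = -2 + (-465 + c)/(432 + p))
D(U, w) = 3 + 2*I*√377/39 (D(U, w) = 3 + √(1/13 - 9)/3 = 3 + √(-116/13)/3 = 3 + (2*I*√377/13)/3 = 3 + 2*I*√377/39)
(y(-316, -513) + D(426, 1/372))*(-293454 - 418597) = ((-1329 - 316 - 2*(-513))/(432 - 513) + (3 + 2*I*√377/39))*(-293454 - 418597) = ((-1329 - 316 + 1026)/(-81) + (3 + 2*I*√377/39))*(-712051) = (-1/81*(-619) + (3 + 2*I*√377/39))*(-712051) = (619/81 + (3 + 2*I*√377/39))*(-712051) = (862/81 + 2*I*√377/39)*(-712051) = -613787962/81 - 1424102*I*√377/39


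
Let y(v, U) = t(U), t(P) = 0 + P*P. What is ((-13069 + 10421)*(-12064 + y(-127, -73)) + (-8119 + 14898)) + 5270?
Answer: 17846329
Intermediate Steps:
t(P) = P**2 (t(P) = 0 + P**2 = P**2)
y(v, U) = U**2
((-13069 + 10421)*(-12064 + y(-127, -73)) + (-8119 + 14898)) + 5270 = ((-13069 + 10421)*(-12064 + (-73)**2) + (-8119 + 14898)) + 5270 = (-2648*(-12064 + 5329) + 6779) + 5270 = (-2648*(-6735) + 6779) + 5270 = (17834280 + 6779) + 5270 = 17841059 + 5270 = 17846329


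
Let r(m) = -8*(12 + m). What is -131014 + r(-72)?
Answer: -130534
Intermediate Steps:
r(m) = -96 - 8*m
-131014 + r(-72) = -131014 + (-96 - 8*(-72)) = -131014 + (-96 + 576) = -131014 + 480 = -130534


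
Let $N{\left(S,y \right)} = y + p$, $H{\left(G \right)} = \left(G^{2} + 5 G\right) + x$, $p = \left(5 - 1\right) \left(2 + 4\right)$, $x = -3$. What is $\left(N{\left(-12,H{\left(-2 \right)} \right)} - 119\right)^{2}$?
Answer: $10816$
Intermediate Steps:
$p = 24$ ($p = 4 \cdot 6 = 24$)
$H{\left(G \right)} = -3 + G^{2} + 5 G$ ($H{\left(G \right)} = \left(G^{2} + 5 G\right) - 3 = -3 + G^{2} + 5 G$)
$N{\left(S,y \right)} = 24 + y$ ($N{\left(S,y \right)} = y + 24 = 24 + y$)
$\left(N{\left(-12,H{\left(-2 \right)} \right)} - 119\right)^{2} = \left(\left(24 + \left(-3 + \left(-2\right)^{2} + 5 \left(-2\right)\right)\right) - 119\right)^{2} = \left(\left(24 - 9\right) - 119\right)^{2} = \left(15 - 119\right)^{2} = \left(-104\right)^{2} = 10816$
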